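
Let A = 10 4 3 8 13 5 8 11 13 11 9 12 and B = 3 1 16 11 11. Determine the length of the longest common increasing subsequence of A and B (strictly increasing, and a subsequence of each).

2

A longest common strictly increasing subsequence is 3, 11 (length 2); it appears in order in both A and B, and no longer such subsequence exists.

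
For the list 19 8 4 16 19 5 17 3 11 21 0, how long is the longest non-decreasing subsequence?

Let dp[i] be the longest non-decreasing subsequence ending at position i. Then dp = [1, 1, 1, 2, 3, 2, 3, 1, 3, 4, 1].
The maximum is 4; one witness is 8, 16, 19, 21 at positions 2,4,5,10.

4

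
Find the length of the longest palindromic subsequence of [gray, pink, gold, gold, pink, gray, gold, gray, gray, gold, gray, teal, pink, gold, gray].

One longest palindromic subsequence is gray gold pink gray gold gray gray gold gray pink gold gray (positions 1,3,5,6,7,8,9,10,11,13,14,15); it reads the same forward and backward, and the interval DP gives dp[1][15] = 12.

12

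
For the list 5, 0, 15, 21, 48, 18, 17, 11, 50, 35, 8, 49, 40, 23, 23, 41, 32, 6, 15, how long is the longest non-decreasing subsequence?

Scanning left to right, the best length ending at each element is: 5→1, 0→1, 15→2, 21→3, 48→4, 18→3, 17→3, 11→2, 50→5, 35→4, 8→2, 49→5, 40→5, 23→4, 23→5, 41→6, 32→6, 6→2, 15→3.
So the longest non-decreasing subsequence has length 6, e.g. 5, 15, 21, 35, 40, 41.

6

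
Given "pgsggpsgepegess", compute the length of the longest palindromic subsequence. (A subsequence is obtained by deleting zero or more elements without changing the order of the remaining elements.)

One longest palindromic subsequence is ssgepegss (positions 3,7,8,9,10,11,12,14,15); it reads the same forward and backward, and the interval DP gives dp[1][15] = 9.

9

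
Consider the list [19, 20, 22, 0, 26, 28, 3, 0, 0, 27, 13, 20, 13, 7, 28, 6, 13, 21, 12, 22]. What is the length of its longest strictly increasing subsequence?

6

Scanning left to right, the best length ending at each element is: 19→1, 20→2, 22→3, 0→1, 26→4, 28→5, 3→2, 0→1, 0→1, 27→5, 13→3, 20→4, 13→3, 7→3, 28→6, 6→3, 13→4, 21→5, 12→4, 22→6.
So the longest increasing subsequence has length 6, e.g. 19, 20, 22, 26, 27, 28.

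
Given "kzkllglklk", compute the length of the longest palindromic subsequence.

Using dp[i][j] = 2 + dp[i+1][j−1] if the ends match, else max(dp[i+1][j], dp[i][j−1]):
dp[1][10] = 7. A witness is kllgllk at positions 1,4,5,6,7,9,10.

7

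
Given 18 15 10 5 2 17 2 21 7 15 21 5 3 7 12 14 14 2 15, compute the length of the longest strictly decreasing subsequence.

One longest decreasing subsequence is 18, 15, 10, 7, 5, 3, 2 (positions 1,2,3,9,12,13,18), of length 7; no longer one exists.

7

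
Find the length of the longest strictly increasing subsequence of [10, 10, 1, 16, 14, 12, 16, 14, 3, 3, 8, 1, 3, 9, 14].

5

One longest increasing subsequence is 1, 3, 8, 9, 14 (positions 3,9,11,14,15), of length 5; no longer one exists.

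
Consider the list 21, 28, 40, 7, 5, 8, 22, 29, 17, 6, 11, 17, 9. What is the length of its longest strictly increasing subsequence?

4

Let dp[i] be the longest increasing subsequence ending at position i. Then dp = [1, 2, 3, 1, 1, 2, 3, 4, 3, 2, 3, 4, 3].
The maximum is 4; one witness is 7, 8, 22, 29 at positions 4,6,7,8.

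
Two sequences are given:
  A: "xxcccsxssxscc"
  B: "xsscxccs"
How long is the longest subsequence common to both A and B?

Backtracking the LCS table gives one alignment: x (A2,B1) → s (A6,B2) → s (A8,B3) → x (A10,B5) → c (A12,B6) → c (A13,B7).
So the longest common subsequence has length 6.

6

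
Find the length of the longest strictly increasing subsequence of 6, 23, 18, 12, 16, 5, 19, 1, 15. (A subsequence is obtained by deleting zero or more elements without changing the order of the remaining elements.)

4

Scanning left to right, the best length ending at each element is: 6→1, 23→2, 18→2, 12→2, 16→3, 5→1, 19→4, 1→1, 15→3.
So the longest increasing subsequence has length 4, e.g. 6, 12, 16, 19.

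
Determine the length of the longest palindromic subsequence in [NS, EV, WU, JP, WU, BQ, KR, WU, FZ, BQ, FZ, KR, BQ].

7

One longest palindromic subsequence is BQ KR FZ BQ FZ KR BQ (positions 6,7,9,10,11,12,13); it reads the same forward and backward, and the interval DP gives dp[1][13] = 7.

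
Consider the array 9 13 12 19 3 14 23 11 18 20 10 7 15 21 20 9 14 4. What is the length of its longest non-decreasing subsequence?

One longest non-decreasing subsequence is 9, 13, 14, 18, 20, 21 (positions 1,2,6,9,10,14), of length 6; no longer one exists.

6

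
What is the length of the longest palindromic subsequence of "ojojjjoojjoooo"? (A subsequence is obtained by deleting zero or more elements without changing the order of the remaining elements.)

Using dp[i][j] = 2 + dp[i+1][j−1] if the ends match, else max(dp[i+1][j], dp[i][j−1]):
dp[1][14] = 10. A witness is oooojjoooo at positions 1,3,7,8,9,10,11,12,13,14.

10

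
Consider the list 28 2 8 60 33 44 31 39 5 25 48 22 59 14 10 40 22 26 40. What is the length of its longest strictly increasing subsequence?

Scanning left to right, the best length ending at each element is: 28→1, 2→1, 8→2, 60→3, 33→3, 44→4, 31→3, 39→4, 5→2, 25→3, 48→5, 22→3, 59→6, 14→3, 10→3, 40→5, 22→4, 26→5, 40→6.
So the longest increasing subsequence has length 6, e.g. 2, 8, 33, 44, 48, 59.

6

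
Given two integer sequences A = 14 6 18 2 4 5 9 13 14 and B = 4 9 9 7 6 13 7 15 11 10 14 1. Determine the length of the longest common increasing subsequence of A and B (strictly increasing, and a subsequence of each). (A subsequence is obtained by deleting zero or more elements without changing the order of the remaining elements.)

For each value that appears in both, track the longest common increasing run ending there.
The best achievable length is 4; one witness is 4, 9, 13, 14 (A-positions 5,7,8,9, B-positions 1,2,6,11).

4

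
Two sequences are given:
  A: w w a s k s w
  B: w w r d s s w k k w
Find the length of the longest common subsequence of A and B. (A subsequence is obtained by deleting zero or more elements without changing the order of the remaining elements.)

A longest common subsequence is wwskw (length 5); the LCS DP confirms no longer common subsequence exists.

5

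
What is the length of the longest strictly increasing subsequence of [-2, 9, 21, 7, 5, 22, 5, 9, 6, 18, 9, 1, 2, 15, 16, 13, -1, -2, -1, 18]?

7

One longest increasing subsequence is -2, 5, 6, 9, 15, 16, 18 (positions 1,5,9,11,14,15,20), of length 7; no longer one exists.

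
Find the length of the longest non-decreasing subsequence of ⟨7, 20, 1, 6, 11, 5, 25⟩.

4

Let dp[i] be the longest non-decreasing subsequence ending at position i. Then dp = [1, 2, 1, 2, 3, 2, 4].
The maximum is 4; one witness is 1, 6, 11, 25 at positions 3,4,5,7.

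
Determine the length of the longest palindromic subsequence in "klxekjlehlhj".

5

Using dp[i][j] = 2 + dp[i+1][j−1] if the ends match, else max(dp[i+1][j], dp[i][j−1]):
dp[1][12] = 5. A witness is jhlhj at positions 6,9,10,11,12.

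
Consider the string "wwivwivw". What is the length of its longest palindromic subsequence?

5

One longest palindromic subsequence is wvivw (positions 1,4,6,7,8); it reads the same forward and backward, and the interval DP gives dp[1][8] = 5.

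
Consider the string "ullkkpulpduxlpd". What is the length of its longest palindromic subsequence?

Using dp[i][j] = 2 + dp[i+1][j−1] if the ends match, else max(dp[i+1][j], dp[i][j−1]):
dp[1][15] = 6. A witness is llkkll at positions 2,3,4,5,8,13.

6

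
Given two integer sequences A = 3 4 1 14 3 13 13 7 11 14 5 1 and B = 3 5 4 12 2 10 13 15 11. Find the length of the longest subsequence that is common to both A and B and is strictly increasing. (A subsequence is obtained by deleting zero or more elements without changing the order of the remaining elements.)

For each value that appears in both, track the longest common increasing run ending there.
The best achievable length is 3; one witness is 3, 4, 13 (A-positions 1,2,6, B-positions 1,3,7).

3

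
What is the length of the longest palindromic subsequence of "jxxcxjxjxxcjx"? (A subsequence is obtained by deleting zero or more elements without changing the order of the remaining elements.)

9

Using dp[i][j] = 2 + dp[i+1][j−1] if the ends match, else max(dp[i+1][j], dp[i][j−1]):
dp[1][13] = 9. A witness is xcxxjxxcx at positions 2,4,5,7,8,9,10,11,13.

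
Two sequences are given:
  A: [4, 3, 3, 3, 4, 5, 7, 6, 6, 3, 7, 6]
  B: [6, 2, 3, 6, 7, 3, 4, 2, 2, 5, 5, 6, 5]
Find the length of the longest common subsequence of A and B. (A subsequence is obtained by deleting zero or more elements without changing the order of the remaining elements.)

A longest common subsequence is 3, 3, 4, 5, 6 (length 5); the LCS DP confirms no longer common subsequence exists.

5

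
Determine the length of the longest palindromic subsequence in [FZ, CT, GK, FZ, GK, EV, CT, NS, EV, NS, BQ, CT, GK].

One longest palindromic subsequence is GK CT NS EV NS CT GK (positions 3,7,8,9,10,12,13); it reads the same forward and backward, and the interval DP gives dp[1][13] = 7.

7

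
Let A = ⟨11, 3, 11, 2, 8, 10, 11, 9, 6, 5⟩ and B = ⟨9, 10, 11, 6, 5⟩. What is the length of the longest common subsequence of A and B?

A longest common subsequence is 10, 11, 6, 5 (length 4); the LCS DP confirms no longer common subsequence exists.

4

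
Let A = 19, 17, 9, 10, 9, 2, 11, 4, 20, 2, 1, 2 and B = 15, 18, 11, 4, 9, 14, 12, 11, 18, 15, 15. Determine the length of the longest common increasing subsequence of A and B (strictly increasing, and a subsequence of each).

For each value that appears in both, track the longest common increasing run ending there.
The best achievable length is 2; one witness is 9, 11 (A-positions 3,7, B-positions 5,8).

2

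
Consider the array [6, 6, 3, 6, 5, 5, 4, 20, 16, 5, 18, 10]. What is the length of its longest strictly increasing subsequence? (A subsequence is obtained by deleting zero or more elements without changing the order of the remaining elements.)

One longest increasing subsequence is 3, 6, 16, 18 (positions 3,4,9,11), of length 4; no longer one exists.

4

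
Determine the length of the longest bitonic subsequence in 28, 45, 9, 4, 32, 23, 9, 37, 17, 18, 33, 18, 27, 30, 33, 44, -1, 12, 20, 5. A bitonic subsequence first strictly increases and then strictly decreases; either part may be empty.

10

One longest bitonic subsequence is 4, 9, 17, 18, 27, 30, 33, 44, 20, 5 (positions 4,7,9,10,13,14,15,16,19,20): it rises to 44 then falls. Length 10 is optimal.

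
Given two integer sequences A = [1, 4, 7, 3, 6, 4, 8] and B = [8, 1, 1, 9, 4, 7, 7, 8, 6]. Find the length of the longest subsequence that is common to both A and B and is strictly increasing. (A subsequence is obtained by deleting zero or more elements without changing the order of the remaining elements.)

4

A longest common strictly increasing subsequence is 1, 4, 7, 8 (length 4); it appears in order in both A and B, and no longer such subsequence exists.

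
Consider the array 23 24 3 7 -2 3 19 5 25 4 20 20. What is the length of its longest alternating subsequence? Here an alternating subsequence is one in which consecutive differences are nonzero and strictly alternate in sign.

10

Track the best alternating length ending on an up-step vs a down-step at each position: up/down = 1/1, 2/1, 1/3, 4/3, 1/5, 6/5, 6/3, 6/7, 8/1, 6/9, 10/9, 10/9.
The maximum over both is 10; one such subsequence is 23, 24, 3, 7, -2, 19, 5, 25, 4, 20.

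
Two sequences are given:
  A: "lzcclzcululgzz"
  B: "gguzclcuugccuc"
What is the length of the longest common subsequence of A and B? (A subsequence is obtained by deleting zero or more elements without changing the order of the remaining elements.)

7

A longest common subsequence is zclcuug (length 7); the LCS DP confirms no longer common subsequence exists.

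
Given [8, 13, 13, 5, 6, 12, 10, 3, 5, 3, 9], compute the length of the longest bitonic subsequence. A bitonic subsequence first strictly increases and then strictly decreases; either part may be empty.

Let inc[i] be the LIS ending at i and dec[i] the longest strictly decreasing subsequence starting at i. inc = [1, 2, 2, 1, 2, 3, 3, 1, 2, 1, 3], dec = [4, 5, 5, 2, 3, 4, 3, 1, 2, 1, 1].
max_i inc[i]+dec[i]−1 = 6, with one witness 8, 13, 12, 10, 5, 3.

6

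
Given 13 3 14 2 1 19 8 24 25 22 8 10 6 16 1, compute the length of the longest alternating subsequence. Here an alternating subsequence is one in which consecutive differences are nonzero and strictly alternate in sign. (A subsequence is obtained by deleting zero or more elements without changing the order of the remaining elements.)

12

Track the best alternating length ending on an up-step vs a down-step at each position: up/down = 1/1, 1/2, 3/1, 1/4, 1/4, 5/1, 5/6, 7/1, 7/1, 7/8, 5/8, 9/8, 5/10, 11/8, 1/12.
The maximum over both is 12; one such subsequence is 13, 3, 14, 2, 19, 8, 24, 8, 10, 6, 16, 1.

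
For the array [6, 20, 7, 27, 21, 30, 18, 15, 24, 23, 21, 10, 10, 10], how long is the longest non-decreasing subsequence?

5

Let dp[i] be the longest non-decreasing subsequence ending at position i. Then dp = [1, 2, 2, 3, 3, 4, 3, 3, 4, 4, 4, 3, 4, 5].
The maximum is 5; one witness is 6, 7, 10, 10, 10 at positions 1,3,12,13,14.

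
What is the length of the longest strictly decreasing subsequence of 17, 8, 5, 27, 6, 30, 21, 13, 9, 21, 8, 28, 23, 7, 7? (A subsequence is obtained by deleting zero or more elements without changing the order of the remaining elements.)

Let dp[i] be the longest decreasing subsequence ending at position i. Then dp = [1, 2, 3, 1, 3, 1, 2, 3, 4, 2, 5, 2, 3, 6, 6].
The maximum is 6; one witness is 27, 21, 13, 9, 8, 7 at positions 4,7,8,9,11,14.

6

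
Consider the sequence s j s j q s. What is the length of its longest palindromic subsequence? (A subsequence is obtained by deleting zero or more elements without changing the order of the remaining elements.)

5

Using dp[i][j] = 2 + dp[i+1][j−1] if the ends match, else max(dp[i+1][j], dp[i][j−1]):
dp[1][6] = 5. A witness is sjsjs at positions 1,2,3,4,6.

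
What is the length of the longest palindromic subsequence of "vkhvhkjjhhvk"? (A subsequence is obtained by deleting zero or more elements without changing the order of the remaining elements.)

One longest palindromic subsequence is kvhjjhvk (positions 2,4,5,7,8,10,11,12); it reads the same forward and backward, and the interval DP gives dp[1][12] = 8.

8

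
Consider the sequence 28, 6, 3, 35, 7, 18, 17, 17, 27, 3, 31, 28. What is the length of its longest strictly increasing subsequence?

Scanning left to right, the best length ending at each element is: 28→1, 6→1, 3→1, 35→2, 7→2, 18→3, 17→3, 17→3, 27→4, 3→1, 31→5, 28→5.
So the longest increasing subsequence has length 5, e.g. 6, 7, 18, 27, 31.

5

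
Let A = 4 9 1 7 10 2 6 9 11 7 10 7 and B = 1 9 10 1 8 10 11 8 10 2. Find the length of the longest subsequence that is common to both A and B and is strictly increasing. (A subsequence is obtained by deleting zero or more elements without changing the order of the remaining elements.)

3

A longest common strictly increasing subsequence is 1, 9, 10 (length 3); it appears in order in both A and B, and no longer such subsequence exists.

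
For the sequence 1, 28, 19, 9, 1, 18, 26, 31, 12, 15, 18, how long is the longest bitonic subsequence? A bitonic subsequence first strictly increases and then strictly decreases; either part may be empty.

Let inc[i] be the LIS ending at i and dec[i] the longest strictly decreasing subsequence starting at i. inc = [1, 2, 2, 2, 1, 3, 4, 5, 3, 4, 5], dec = [1, 4, 3, 2, 1, 2, 2, 2, 1, 1, 1].
max_i inc[i]+dec[i]−1 = 6, with one witness 1, 9, 18, 26, 31, 18.

6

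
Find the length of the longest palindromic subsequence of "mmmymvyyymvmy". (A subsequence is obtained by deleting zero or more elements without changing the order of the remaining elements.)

Using dp[i][j] = 2 + dp[i+1][j−1] if the ends match, else max(dp[i+1][j], dp[i][j−1]):
dp[1][13] = 9. A witness is ymvyyyvmy at positions 4,5,6,7,8,9,11,12,13.

9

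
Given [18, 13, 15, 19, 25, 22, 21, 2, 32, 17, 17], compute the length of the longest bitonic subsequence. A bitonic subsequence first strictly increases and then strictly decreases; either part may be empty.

Let inc[i] be the LIS ending at i and dec[i] the longest strictly decreasing subsequence starting at i. inc = [1, 1, 2, 3, 4, 4, 4, 1, 5, 3, 3], dec = [3, 2, 2, 2, 4, 3, 2, 1, 2, 1, 1].
max_i inc[i]+dec[i]−1 = 7, with one witness 13, 15, 19, 25, 22, 21, 17.

7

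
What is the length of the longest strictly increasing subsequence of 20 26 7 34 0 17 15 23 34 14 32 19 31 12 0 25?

4

Let dp[i] be the longest increasing subsequence ending at position i. Then dp = [1, 2, 1, 3, 1, 2, 2, 3, 4, 2, 4, 3, 4, 2, 1, 4].
The maximum is 4; one witness is 7, 17, 23, 34 at positions 3,6,8,9.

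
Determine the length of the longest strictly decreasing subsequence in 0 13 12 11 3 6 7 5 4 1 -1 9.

Scanning left to right, the best length ending at each element is: 0→1, 13→1, 12→2, 11→3, 3→4, 6→4, 7→4, 5→5, 4→6, 1→7, -1→8, 9→4.
So the longest decreasing subsequence has length 8, e.g. 13, 12, 11, 6, 5, 4, 1, -1.

8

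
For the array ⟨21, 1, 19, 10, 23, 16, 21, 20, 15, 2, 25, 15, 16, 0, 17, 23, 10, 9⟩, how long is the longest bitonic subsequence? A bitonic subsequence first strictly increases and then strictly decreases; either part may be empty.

One longest bitonic subsequence is 1, 19, 23, 21, 20, 17, 10, 9 (positions 2,3,5,7,8,15,17,18): it rises to 23 then falls. Length 8 is optimal.

8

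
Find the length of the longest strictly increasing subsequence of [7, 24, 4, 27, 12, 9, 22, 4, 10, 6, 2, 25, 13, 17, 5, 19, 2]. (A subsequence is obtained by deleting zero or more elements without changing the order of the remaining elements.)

Scanning left to right, the best length ending at each element is: 7→1, 24→2, 4→1, 27→3, 12→2, 9→2, 22→3, 4→1, 10→3, 6→2, 2→1, 25→4, 13→4, 17→5, 5→2, 19→6, 2→1.
So the longest increasing subsequence has length 6, e.g. 7, 9, 10, 13, 17, 19.

6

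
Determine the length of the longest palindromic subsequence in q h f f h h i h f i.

One longest palindromic subsequence is fhihf (positions 4,5,7,8,9); it reads the same forward and backward, and the interval DP gives dp[1][10] = 5.

5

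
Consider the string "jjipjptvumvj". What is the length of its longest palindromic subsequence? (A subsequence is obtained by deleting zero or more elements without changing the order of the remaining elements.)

One longest palindromic subsequence is jvmvj (positions 1,8,10,11,12); it reads the same forward and backward, and the interval DP gives dp[1][12] = 5.

5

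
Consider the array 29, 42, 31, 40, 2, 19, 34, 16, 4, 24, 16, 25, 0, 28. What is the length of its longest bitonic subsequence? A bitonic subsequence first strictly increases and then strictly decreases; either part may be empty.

One longest bitonic subsequence is 29, 42, 40, 34, 24, 16, 0 (positions 1,2,4,7,10,11,13): it rises to 42 then falls. Length 7 is optimal.

7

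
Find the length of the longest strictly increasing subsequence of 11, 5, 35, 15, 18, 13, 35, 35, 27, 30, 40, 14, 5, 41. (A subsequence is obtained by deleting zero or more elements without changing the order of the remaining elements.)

One longest increasing subsequence is 11, 15, 18, 27, 30, 40, 41 (positions 1,4,5,9,10,11,14), of length 7; no longer one exists.

7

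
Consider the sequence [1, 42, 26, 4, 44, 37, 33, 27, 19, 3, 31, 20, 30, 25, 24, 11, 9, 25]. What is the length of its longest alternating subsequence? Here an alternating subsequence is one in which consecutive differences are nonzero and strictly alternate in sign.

A longest alternating subsequence is 1, 42, 26, 44, 27, 31, 20, 30, 24, 25 (positions 1,2,3,5,8,11,12,13,15,18); its 9 consecutive differences strictly alternate in sign, and length 10 is optimal.

10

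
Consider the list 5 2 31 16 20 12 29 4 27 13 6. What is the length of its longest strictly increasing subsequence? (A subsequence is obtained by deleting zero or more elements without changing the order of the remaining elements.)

4

Let dp[i] be the longest increasing subsequence ending at position i. Then dp = [1, 1, 2, 2, 3, 2, 4, 2, 4, 3, 3].
The maximum is 4; one witness is 5, 16, 20, 29 at positions 1,4,5,7.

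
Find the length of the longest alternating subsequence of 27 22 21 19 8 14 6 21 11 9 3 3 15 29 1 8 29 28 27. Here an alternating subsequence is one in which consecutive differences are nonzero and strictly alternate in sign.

A longest alternating subsequence is 27, 8, 14, 6, 21, 11, 15, 1, 29, 28 (positions 1,5,6,7,8,9,13,15,17,18); its 9 consecutive differences strictly alternate in sign, and length 10 is optimal.

10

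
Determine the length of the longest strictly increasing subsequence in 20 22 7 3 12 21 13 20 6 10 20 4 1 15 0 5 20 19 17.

Let dp[i] be the longest increasing subsequence ending at position i. Then dp = [1, 2, 1, 1, 2, 3, 3, 4, 2, 3, 4, 2, 1, 4, 1, 3, 5, 5, 5].
The maximum is 5; one witness is 7, 12, 13, 15, 20 at positions 3,5,7,14,17.

5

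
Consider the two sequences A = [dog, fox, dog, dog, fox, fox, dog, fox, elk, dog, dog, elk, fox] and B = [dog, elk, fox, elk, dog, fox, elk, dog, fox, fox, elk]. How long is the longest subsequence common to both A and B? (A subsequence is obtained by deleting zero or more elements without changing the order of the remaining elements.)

A longest common subsequence is dog, fox, dog, dog, fox, fox, elk (length 7); the LCS DP confirms no longer common subsequence exists.

7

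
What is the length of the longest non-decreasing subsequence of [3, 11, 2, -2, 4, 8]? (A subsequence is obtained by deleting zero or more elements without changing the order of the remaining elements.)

3

One longest non-decreasing subsequence is 3, 4, 8 (positions 1,5,6), of length 3; no longer one exists.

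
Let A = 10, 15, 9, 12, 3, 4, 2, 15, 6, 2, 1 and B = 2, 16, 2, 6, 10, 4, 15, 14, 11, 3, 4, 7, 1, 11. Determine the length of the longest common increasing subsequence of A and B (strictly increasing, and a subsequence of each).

2

For each value that appears in both, track the longest common increasing run ending there.
The best achievable length is 2; one witness is 2, 6 (A-positions 7,9, B-positions 1,4).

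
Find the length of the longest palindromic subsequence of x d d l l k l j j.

3

One longest palindromic subsequence is lkl (positions 5,6,7); it reads the same forward and backward, and the interval DP gives dp[1][9] = 3.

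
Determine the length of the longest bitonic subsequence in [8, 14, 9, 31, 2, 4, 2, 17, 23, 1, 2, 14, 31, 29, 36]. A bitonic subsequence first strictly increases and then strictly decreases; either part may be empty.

6

Let inc[i] be the LIS ending at i and dec[i] the longest strictly decreasing subsequence starting at i. inc = [1, 2, 2, 3, 1, 2, 1, 3, 4, 1, 2, 3, 5, 5, 6], dec = [4, 5, 4, 4, 2, 3, 2, 2, 2, 1, 1, 1, 2, 1, 1].
max_i inc[i]+dec[i]−1 = 6, with one witness 8, 14, 9, 4, 2, 1.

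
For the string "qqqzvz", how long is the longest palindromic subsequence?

One longest palindromic subsequence is zvz (positions 4,5,6); it reads the same forward and backward, and the interval DP gives dp[1][6] = 3.

3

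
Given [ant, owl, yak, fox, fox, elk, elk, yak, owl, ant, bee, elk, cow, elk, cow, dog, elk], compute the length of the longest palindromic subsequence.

8

Using dp[i][j] = 2 + dp[i+1][j−1] if the ends match, else max(dp[i+1][j], dp[i][j−1]):
dp[1][17] = 8. A witness is ant owl yak elk elk yak owl ant at positions 1,2,3,6,7,8,9,10.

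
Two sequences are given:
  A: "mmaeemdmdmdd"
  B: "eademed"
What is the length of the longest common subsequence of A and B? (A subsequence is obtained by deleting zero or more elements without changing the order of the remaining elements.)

4

A longest common subsequence is aeed (length 4); the LCS DP confirms no longer common subsequence exists.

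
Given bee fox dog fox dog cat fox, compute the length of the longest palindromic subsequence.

5

One longest palindromic subsequence is fox dog fox dog fox (positions 2,3,4,5,7); it reads the same forward and backward, and the interval DP gives dp[1][7] = 5.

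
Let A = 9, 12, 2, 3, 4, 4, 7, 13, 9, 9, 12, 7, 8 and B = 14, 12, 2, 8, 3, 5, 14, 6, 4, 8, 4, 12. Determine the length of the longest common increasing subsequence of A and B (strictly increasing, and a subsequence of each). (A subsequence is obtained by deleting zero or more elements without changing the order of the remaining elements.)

A longest common strictly increasing subsequence is 2, 3, 4, 8 (length 4); it appears in order in both A and B, and no longer such subsequence exists.

4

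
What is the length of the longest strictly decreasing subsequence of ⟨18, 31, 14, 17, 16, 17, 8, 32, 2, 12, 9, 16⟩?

5

Let dp[i] be the longest decreasing subsequence ending at position i. Then dp = [1, 1, 2, 2, 3, 2, 4, 1, 5, 4, 5, 3].
The maximum is 5; one witness is 18, 17, 16, 8, 2 at positions 1,4,5,7,9.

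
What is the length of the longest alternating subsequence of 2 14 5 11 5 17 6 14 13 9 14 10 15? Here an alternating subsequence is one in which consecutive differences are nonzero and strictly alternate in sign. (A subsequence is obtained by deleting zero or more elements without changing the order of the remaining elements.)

Track the best alternating length ending on an up-step vs a down-step at each position: up/down = 1/1, 2/1, 2/3, 4/3, 2/5, 6/1, 6/7, 8/7, 8/9, 8/9, 10/7, 10/11, 12/7.
The maximum over both is 12; one such subsequence is 2, 14, 5, 11, 5, 17, 6, 14, 13, 14, 10, 15.

12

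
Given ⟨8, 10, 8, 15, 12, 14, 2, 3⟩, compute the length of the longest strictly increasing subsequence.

4

Scanning left to right, the best length ending at each element is: 8→1, 10→2, 8→1, 15→3, 12→3, 14→4, 2→1, 3→2.
So the longest increasing subsequence has length 4, e.g. 8, 10, 12, 14.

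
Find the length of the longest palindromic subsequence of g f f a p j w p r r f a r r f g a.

Using dp[i][j] = 2 + dp[i+1][j−1] if the ends match, else max(dp[i+1][j], dp[i][j−1]):
dp[1][17] = 9. A witness is gfrrarrfg at positions 1,2,9,10,12,13,14,15,16.

9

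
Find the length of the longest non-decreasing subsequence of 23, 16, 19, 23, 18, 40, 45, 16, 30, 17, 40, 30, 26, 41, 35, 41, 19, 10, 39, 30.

One longest non-decreasing subsequence is 16, 19, 23, 40, 40, 41, 41 (positions 2,3,4,6,11,14,16), of length 7; no longer one exists.

7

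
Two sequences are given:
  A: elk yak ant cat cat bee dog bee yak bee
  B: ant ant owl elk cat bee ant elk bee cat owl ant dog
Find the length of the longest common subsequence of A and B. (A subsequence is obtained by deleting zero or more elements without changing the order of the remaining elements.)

Backtracking the LCS table gives one alignment: elk (A1,B4) → ant (A3,B7) → cat (A4,B10) → dog (A7,B13).
So the longest common subsequence has length 4.

4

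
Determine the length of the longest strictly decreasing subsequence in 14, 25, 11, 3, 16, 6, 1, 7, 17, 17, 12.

4

Let dp[i] be the longest decreasing subsequence ending at position i. Then dp = [1, 1, 2, 3, 2, 3, 4, 3, 2, 2, 3].
The maximum is 4; one witness is 14, 11, 3, 1 at positions 1,3,4,7.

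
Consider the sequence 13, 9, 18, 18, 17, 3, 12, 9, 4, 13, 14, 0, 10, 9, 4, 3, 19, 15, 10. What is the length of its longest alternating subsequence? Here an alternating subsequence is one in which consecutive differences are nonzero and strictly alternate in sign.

12

Track the best alternating length ending on an up-step vs a down-step at each position: up/down = 1/1, 1/2, 3/1, 3/1, 3/4, 1/4, 5/4, 5/6, 5/6, 7/4, 7/4, 1/8, 9/8, 9/10, 9/10, 9/10, 11/1, 11/12, 11/12.
The maximum over both is 12; one such subsequence is 13, 9, 18, 3, 12, 9, 13, 0, 10, 9, 19, 15.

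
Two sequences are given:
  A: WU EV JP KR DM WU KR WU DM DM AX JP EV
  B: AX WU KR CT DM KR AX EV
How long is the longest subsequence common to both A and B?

Backtracking the LCS table gives one alignment: WU (A1,B2) → KR (A4,B3) → DM (A5,B5) → KR (A7,B6) → AX (A11,B7) → EV (A13,B8).
So the longest common subsequence has length 6.

6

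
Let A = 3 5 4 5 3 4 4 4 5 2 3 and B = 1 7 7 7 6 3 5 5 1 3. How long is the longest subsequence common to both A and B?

4

A longest common subsequence is 3, 5, 5, 3 (length 4); the LCS DP confirms no longer common subsequence exists.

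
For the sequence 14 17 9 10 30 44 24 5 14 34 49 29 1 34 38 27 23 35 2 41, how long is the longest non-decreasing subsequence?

Scanning left to right, the best length ending at each element is: 14→1, 17→2, 9→1, 10→2, 30→3, 44→4, 24→3, 5→1, 14→3, 34→4, 49→5, 29→4, 1→1, 34→5, 38→6, 27→4, 23→4, 35→6, 2→2, 41→7.
So the longest non-decreasing subsequence has length 7, e.g. 14, 17, 30, 34, 34, 38, 41.

7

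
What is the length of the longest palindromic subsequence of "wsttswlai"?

One longest palindromic subsequence is wsttsw (positions 1,2,3,4,5,6); it reads the same forward and backward, and the interval DP gives dp[1][9] = 6.

6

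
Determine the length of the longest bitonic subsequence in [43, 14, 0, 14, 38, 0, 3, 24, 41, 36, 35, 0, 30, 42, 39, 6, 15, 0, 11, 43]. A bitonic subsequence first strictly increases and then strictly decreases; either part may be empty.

9

Let inc[i] be the LIS ending at i and dec[i] the longest strictly decreasing subsequence starting at i. inc = [1, 1, 1, 2, 3, 1, 2, 3, 4, 4, 4, 1, 4, 5, 5, 3, 4, 1, 4, 6], dec = [7, 3, 1, 3, 6, 1, 2, 3, 6, 5, 4, 1, 3, 4, 3, 2, 2, 1, 1, 1].
max_i inc[i]+dec[i]−1 = 9, with one witness 0, 14, 38, 41, 36, 35, 30, 15, 11.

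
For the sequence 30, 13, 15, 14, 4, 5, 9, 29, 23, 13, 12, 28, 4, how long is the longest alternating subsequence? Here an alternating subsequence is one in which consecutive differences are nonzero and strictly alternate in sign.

8

Track the best alternating length ending on an up-step vs a down-step at each position: up/down = 1/1, 1/2, 3/2, 3/4, 1/4, 5/4, 5/4, 5/2, 5/6, 5/6, 5/6, 7/6, 1/8.
The maximum over both is 8; one such subsequence is 30, 13, 15, 14, 29, 23, 28, 4.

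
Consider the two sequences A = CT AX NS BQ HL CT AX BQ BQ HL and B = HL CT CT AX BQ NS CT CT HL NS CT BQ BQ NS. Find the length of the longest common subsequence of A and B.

Backtracking the LCS table gives one alignment: CT (A1,B3) → AX (A2,B4) → NS (A3,B6) → HL (A5,B9) → CT (A6,B11) → BQ (A8,B12) → BQ (A9,B13).
So the longest common subsequence has length 7.

7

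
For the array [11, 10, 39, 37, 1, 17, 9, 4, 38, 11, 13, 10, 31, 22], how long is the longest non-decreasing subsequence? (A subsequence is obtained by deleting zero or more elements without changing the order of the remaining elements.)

Scanning left to right, the best length ending at each element is: 11→1, 10→1, 39→2, 37→2, 1→1, 17→2, 9→2, 4→2, 38→3, 11→3, 13→4, 10→3, 31→5, 22→5.
So the longest non-decreasing subsequence has length 5, e.g. 1, 9, 11, 13, 31.

5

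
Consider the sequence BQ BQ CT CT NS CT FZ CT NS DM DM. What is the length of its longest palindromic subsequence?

5

One longest palindromic subsequence is NS CT FZ CT NS (positions 5,6,7,8,9); it reads the same forward and backward, and the interval DP gives dp[1][11] = 5.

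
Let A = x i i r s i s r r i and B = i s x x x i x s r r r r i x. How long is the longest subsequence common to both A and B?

Backtracking the LCS table gives one alignment: i (A3,B1) → s (A5,B2) → i (A6,B6) → s (A7,B8) → r (A8,B11) → r (A9,B12) → i (A10,B13).
So the longest common subsequence has length 7.

7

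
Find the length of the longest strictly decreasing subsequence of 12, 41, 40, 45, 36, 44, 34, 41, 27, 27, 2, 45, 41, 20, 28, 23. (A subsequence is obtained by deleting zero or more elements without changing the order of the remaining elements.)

6

One longest decreasing subsequence is 41, 40, 36, 34, 27, 2 (positions 2,3,5,7,9,11), of length 6; no longer one exists.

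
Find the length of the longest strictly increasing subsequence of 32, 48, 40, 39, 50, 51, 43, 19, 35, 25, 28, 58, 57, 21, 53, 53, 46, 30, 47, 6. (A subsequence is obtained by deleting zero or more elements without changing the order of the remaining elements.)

5

One longest increasing subsequence is 32, 48, 50, 51, 58 (positions 1,2,5,6,12), of length 5; no longer one exists.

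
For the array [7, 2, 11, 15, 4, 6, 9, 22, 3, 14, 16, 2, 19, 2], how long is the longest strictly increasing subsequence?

Let dp[i] be the longest increasing subsequence ending at position i. Then dp = [1, 1, 2, 3, 2, 3, 4, 5, 2, 5, 6, 1, 7, 1].
The maximum is 7; one witness is 2, 4, 6, 9, 14, 16, 19 at positions 2,5,6,7,10,11,13.

7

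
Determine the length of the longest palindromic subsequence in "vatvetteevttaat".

10

One longest palindromic subsequence is atvettevta (positions 2,3,4,5,6,7,9,10,12,14); it reads the same forward and backward, and the interval DP gives dp[1][15] = 10.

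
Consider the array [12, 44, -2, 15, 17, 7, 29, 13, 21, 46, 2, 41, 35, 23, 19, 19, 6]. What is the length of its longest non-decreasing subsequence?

One longest non-decreasing subsequence is 12, 15, 17, 29, 46 (positions 1,4,5,7,10), of length 5; no longer one exists.

5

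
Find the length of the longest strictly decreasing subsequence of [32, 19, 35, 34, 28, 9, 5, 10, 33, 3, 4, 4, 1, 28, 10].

One longest decreasing subsequence is 35, 34, 28, 9, 5, 3, 1 (positions 3,4,5,6,7,10,13), of length 7; no longer one exists.

7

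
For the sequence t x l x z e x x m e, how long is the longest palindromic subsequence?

5

One longest palindromic subsequence is xxexx (positions 2,4,6,7,8); it reads the same forward and backward, and the interval DP gives dp[1][10] = 5.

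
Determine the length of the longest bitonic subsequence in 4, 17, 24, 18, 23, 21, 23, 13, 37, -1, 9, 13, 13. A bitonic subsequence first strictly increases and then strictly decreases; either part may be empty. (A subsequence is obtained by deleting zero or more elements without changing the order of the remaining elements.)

One longest bitonic subsequence is 4, 17, 24, 23, 21, 13, 9 (positions 1,2,3,5,6,8,11): it rises to 24 then falls. Length 7 is optimal.

7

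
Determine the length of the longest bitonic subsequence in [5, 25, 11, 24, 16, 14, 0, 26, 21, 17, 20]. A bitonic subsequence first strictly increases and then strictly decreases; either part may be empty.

6

One longest bitonic subsequence is 5, 25, 24, 16, 14, 0 (positions 1,2,4,5,6,7): it rises to 25 then falls. Length 6 is optimal.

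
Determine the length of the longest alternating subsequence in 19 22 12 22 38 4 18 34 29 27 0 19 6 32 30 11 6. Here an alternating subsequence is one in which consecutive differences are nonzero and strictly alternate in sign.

Track the best alternating length ending on an up-step vs a down-step at each position: up/down = 1/1, 2/1, 1/3, 4/1, 4/1, 1/5, 6/5, 6/5, 6/7, 6/7, 1/7, 8/7, 8/9, 10/7, 10/11, 10/11, 8/11.
The maximum over both is 11; one such subsequence is 19, 22, 12, 22, 4, 18, 0, 19, 6, 32, 30.

11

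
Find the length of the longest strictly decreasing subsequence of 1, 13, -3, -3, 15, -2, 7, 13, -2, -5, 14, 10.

Scanning left to right, the best length ending at each element is: 1→1, 13→1, -3→2, -3→2, 15→1, -2→2, 7→2, 13→2, -2→3, -5→4, 14→2, 10→3.
So the longest decreasing subsequence has length 4, e.g. 13, 7, -2, -5.

4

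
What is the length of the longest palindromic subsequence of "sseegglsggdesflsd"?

One longest palindromic subsequence is sseggsggess (positions 1,2,3,5,6,8,9,10,12,13,16); it reads the same forward and backward, and the interval DP gives dp[1][17] = 11.

11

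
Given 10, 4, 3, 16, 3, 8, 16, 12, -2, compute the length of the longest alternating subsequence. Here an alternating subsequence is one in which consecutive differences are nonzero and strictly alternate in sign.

6

A longest alternating subsequence is 10, 4, 16, 3, 16, 12 (positions 1,2,4,5,7,8); its 5 consecutive differences strictly alternate in sign, and length 6 is optimal.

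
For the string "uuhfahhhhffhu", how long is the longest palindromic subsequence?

10

Using dp[i][j] = 2 + dp[i+1][j−1] if the ends match, else max(dp[i+1][j], dp[i][j−1]):
dp[1][13] = 10. A witness is uhfhhhhfhu at positions 1,3,4,6,7,8,9,11,12,13.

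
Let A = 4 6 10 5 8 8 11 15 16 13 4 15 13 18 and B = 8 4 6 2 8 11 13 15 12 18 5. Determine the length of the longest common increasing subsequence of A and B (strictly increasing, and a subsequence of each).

A longest common strictly increasing subsequence is 4, 6, 8, 11, 13, 15, 18 (length 7); it appears in order in both A and B, and no longer such subsequence exists.

7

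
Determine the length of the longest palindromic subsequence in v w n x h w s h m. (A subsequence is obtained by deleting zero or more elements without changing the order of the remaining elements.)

One longest palindromic subsequence is hsh (positions 5,7,8); it reads the same forward and backward, and the interval DP gives dp[1][9] = 3.

3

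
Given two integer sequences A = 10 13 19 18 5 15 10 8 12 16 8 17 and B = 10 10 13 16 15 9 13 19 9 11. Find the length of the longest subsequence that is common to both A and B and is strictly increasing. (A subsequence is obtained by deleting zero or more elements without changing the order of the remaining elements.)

For each value that appears in both, track the longest common increasing run ending there.
The best achievable length is 3; one witness is 10, 13, 16 (A-positions 1,2,10, B-positions 1,3,4).

3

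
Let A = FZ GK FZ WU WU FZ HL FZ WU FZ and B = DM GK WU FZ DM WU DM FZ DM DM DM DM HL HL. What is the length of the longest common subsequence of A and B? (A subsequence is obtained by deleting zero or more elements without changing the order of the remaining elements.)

5

A longest common subsequence is GK, FZ, WU, FZ, HL (length 5); the LCS DP confirms no longer common subsequence exists.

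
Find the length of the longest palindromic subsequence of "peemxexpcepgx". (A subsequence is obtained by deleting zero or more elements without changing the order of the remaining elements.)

7

One longest palindromic subsequence is pexexep (positions 1,2,5,6,7,10,11); it reads the same forward and backward, and the interval DP gives dp[1][13] = 7.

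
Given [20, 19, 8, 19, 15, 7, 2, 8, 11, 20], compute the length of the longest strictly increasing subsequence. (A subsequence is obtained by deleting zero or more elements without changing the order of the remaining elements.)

4

One longest increasing subsequence is 7, 8, 11, 20 (positions 6,8,9,10), of length 4; no longer one exists.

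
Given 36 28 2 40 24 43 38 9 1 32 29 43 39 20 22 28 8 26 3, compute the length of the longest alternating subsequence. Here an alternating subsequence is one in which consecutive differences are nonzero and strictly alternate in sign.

14

A longest alternating subsequence is 36, 28, 40, 24, 43, 9, 32, 29, 43, 20, 22, 8, 26, 3 (positions 1,2,4,5,6,8,10,11,12,14,15,17,18,19); its 13 consecutive differences strictly alternate in sign, and length 14 is optimal.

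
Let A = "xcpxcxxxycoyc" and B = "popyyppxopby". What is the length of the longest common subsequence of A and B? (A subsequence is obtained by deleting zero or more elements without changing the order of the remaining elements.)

Backtracking the LCS table gives one alignment: p (A3,B7) → x (A8,B8) → o (A11,B9) → y (A12,B12).
So the longest common subsequence has length 4.

4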